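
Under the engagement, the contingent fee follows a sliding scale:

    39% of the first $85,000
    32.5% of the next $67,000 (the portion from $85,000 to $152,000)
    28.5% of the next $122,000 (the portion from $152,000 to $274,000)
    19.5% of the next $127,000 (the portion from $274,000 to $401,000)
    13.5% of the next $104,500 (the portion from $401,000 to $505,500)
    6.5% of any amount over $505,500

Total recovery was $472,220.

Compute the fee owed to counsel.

First $85,000 at 39% = $33,150.00
Next $67,000 at 32.5% = $21,775.00
Next $122,000 at 28.5% = $34,770.00
Next $127,000 at 19.5% = $24,765.00
Remaining $71,220 at 13.5% = $9,614.70
Fee: $33,150.00 + $21,775.00 + $34,770.00 + $24,765.00 + $9,614.70 = $124,074.70

$124,074.70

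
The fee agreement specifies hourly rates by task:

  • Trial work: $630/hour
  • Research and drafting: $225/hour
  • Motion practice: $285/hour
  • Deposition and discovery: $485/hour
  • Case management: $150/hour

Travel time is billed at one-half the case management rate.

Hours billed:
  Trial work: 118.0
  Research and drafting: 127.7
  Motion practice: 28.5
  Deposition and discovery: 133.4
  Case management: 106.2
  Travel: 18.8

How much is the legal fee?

Trial work: 118.0 × $630 = $74,340.00
Research and drafting: 127.7 × $225 = $28,732.50
Motion practice: 28.5 × $285 = $8,122.50
Deposition and discovery: 133.4 × $485 = $64,699.00
Case management: 106.2 × $150 = $15,930.00
Subtotal: $74,340.00 + $28,732.50 + $8,122.50 + $64,699.00 + $15,930.00 = $191,824.00
Travel: 18.8 × ($150 ÷ 2) = 18.8 × $75.00 = $1,410.00
Total: $191,824.00 + $1,410.00 = $193,234.00

$193,234.00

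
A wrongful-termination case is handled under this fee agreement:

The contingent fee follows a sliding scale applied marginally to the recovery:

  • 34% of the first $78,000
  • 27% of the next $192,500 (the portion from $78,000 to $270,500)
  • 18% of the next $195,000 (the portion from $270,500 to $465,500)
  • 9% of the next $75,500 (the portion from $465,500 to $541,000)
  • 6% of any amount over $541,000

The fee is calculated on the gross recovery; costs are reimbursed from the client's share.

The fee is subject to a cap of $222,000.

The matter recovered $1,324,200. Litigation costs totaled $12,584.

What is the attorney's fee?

$167,382.00

Fee base is the gross recovery, $1,324,200; costs are reimbursed separately.
First $78,000 at 34% = $26,520.00
Next $192,500 at 27% = $51,975.00
Next $195,000 at 18% = $35,100.00
Next $75,500 at 9% = $6,795.00
Remaining $783,200 at 6% = $46,992.00
Fee: $26,520.00 + $51,975.00 + $35,100.00 + $6,795.00 + $46,992.00 = $167,382.00
$167,382.00 is under the $222,000 cap.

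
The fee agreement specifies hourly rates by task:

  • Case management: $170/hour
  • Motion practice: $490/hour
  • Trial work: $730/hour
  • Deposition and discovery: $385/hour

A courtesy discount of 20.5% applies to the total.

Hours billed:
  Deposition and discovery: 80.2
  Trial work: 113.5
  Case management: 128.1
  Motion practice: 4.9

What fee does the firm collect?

$109,638.45

Case management: 128.1 × $170 = $21,777.00
Motion practice: 4.9 × $490 = $2,401.00
Trial work: 113.5 × $730 = $82,855.00
Deposition and discovery: 80.2 × $385 = $30,877.00
Subtotal: $137,910.00
Less 20.5% discount: −$28,271.55
Total: $137,910.00 − $28,271.55 = $109,638.45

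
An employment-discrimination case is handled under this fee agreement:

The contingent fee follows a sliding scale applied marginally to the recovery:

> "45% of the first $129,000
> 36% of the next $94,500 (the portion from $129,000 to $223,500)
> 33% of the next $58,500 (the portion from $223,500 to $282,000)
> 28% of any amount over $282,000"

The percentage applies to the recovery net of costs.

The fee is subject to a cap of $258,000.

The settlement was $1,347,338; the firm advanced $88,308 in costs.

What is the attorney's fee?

$258,000.00

Fee base (net of costs): $1,347,338 − $88,308 = $1,259,030
First $129,000 at 45% = $58,050.00
Next $94,500 at 36% = $34,020.00
Next $58,500 at 33% = $19,305.00
Remaining $977,030 at 28% = $273,568.40
Fee: $58,050.00 + $34,020.00 + $19,305.00 + $273,568.40 = $384,943.40
$384,943.40 exceeds the $258,000 cap, so the fee is capped at $258,000.00.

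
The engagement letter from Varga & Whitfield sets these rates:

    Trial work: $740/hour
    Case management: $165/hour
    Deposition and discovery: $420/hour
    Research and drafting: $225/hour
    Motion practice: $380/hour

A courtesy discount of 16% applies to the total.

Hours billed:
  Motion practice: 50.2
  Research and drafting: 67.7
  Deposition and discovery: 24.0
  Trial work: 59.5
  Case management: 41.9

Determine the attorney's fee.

Trial work: 59.5 × $740 = $44,030.00
Case management: 41.9 × $165 = $6,913.50
Deposition and discovery: 24.0 × $420 = $10,080.00
Research and drafting: 67.7 × $225 = $15,232.50
Motion practice: 50.2 × $380 = $19,076.00
Subtotal: $95,332.00
Less 16% discount: −$15,253.12
Total: $95,332.00 − $15,253.12 = $80,078.88

$80,078.88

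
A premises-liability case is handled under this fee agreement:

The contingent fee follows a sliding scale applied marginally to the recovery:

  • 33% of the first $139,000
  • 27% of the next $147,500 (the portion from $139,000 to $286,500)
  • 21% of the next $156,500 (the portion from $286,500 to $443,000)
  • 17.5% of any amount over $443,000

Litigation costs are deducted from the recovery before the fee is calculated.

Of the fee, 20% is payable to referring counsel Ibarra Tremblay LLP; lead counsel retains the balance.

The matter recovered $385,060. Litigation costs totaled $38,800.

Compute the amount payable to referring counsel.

Fee base (net of costs): $385,060 − $38,800 = $346,260
First $139,000 at 33% = $45,870.00
Next $147,500 at 27% = $39,825.00
Remaining $59,760 at 21% = $12,549.60
Fee: $45,870.00 + $39,825.00 + $12,549.60 = $98,244.60
Referral share: 20% of $98,244.60 = $19,648.92; lead counsel retains $98,244.60 − $19,648.92 = $78,595.68.

$19,648.92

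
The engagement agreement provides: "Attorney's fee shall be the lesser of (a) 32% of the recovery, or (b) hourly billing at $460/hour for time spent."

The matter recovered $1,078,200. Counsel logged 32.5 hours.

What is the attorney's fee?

(a) 32% of $1,078,200 = $345,024.00
(b) 32.5 × $460 = $14,950.00
The lesser is (b): $14,950.00.

$14,950.00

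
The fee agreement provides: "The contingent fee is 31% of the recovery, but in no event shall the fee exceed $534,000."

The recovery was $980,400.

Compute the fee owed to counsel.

$303,924.00

31% of $980,400 = $303,924.00
That is under the $534,000 cap.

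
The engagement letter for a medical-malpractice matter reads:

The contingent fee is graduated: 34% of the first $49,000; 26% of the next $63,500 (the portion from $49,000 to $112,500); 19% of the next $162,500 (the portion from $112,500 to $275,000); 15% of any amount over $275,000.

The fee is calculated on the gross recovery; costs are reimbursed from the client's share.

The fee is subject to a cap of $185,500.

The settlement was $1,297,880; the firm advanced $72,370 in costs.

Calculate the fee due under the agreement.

Fee base is the gross recovery, $1,297,880; costs are reimbursed separately.
First $49,000 at 34% = $16,660.00
Next $63,500 at 26% = $16,510.00
Next $162,500 at 19% = $30,875.00
Remaining $1,022,880 at 15% = $153,432.00
Fee: $16,660.00 + $16,510.00 + $30,875.00 + $153,432.00 = $217,477.00
$217,477.00 exceeds the $185,500 cap, so the fee is capped at $185,500.00.

$185,500.00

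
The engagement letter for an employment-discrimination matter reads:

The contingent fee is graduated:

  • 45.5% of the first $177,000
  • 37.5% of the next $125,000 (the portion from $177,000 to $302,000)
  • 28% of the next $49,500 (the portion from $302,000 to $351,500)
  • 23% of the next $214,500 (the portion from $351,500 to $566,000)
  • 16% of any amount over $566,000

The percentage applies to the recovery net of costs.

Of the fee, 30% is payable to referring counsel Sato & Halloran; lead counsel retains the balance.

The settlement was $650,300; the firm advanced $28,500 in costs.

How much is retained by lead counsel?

$139,673.10

Fee base (net of costs): $650,300 − $28,500 = $621,800
First $177,000 at 45.5% = $80,535.00
Next $125,000 at 37.5% = $46,875.00
Next $49,500 at 28% = $13,860.00
Next $214,500 at 23% = $49,335.00
Remaining $55,800 at 16% = $8,928.00
Fee: $80,535.00 + $46,875.00 + $13,860.00 + $49,335.00 + $8,928.00 = $199,533.00
Referral share: 30% of $199,533.00 = $59,859.90; lead counsel retains $199,533.00 − $59,859.90 = $139,673.10.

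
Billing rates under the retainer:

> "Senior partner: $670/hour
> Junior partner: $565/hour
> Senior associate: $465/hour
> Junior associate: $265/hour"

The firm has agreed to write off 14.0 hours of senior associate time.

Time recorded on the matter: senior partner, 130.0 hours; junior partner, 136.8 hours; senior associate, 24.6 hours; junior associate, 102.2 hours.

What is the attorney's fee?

$196,404.00

Senior partner: 130.0 × $670 = $87,100.00
Junior partner: 136.8 × $565 = $77,292.00
Senior associate: 24.6 × $465 = $11,439.00
Junior associate: 102.2 × $265 = $27,083.00
Subtotal: $202,914.00
Write-off: 14.0 × $465 = $6,510.00
Total: $202,914.00 − $6,510.00 = $196,404.00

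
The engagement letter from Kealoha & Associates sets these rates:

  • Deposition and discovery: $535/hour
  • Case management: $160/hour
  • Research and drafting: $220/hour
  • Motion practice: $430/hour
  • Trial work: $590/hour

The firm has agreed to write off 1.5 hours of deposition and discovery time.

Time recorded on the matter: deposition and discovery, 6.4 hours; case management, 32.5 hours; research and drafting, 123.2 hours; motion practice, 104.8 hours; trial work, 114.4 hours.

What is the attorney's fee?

Deposition and discovery: 6.4 × $535 = $3,424.00
Case management: 32.5 × $160 = $5,200.00
Research and drafting: 123.2 × $220 = $27,104.00
Motion practice: 104.8 × $430 = $45,064.00
Trial work: 114.4 × $590 = $67,496.00
Subtotal: $148,288.00
Write-off: 1.5 × $535 = $802.50
Total: $148,288.00 − $802.50 = $147,485.50

$147,485.50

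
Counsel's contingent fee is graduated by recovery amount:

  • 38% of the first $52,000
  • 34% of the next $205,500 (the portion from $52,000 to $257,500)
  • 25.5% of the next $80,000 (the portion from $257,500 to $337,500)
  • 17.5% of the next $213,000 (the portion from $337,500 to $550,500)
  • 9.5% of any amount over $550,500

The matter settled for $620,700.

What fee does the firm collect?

First $52,000 at 38% = $19,760.00
Next $205,500 at 34% = $69,870.00
Next $80,000 at 25.5% = $20,400.00
Next $213,000 at 17.5% = $37,275.00
Remaining $70,200 at 9.5% = $6,669.00
Fee: $19,760.00 + $69,870.00 + $20,400.00 + $37,275.00 + $6,669.00 = $153,974.00

$153,974.00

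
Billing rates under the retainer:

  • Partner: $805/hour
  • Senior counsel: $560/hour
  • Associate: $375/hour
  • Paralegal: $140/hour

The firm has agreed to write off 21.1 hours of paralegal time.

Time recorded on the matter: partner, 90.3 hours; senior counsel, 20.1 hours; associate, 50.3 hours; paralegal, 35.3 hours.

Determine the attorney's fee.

Partner: 90.3 × $805 = $72,691.50
Senior counsel: 20.1 × $560 = $11,256.00
Associate: 50.3 × $375 = $18,862.50
Paralegal: 35.3 × $140 = $4,942.00
Subtotal: $107,752.00
Write-off: 21.1 × $140 = $2,954.00
Total: $107,752.00 − $2,954.00 = $104,798.00

$104,798.00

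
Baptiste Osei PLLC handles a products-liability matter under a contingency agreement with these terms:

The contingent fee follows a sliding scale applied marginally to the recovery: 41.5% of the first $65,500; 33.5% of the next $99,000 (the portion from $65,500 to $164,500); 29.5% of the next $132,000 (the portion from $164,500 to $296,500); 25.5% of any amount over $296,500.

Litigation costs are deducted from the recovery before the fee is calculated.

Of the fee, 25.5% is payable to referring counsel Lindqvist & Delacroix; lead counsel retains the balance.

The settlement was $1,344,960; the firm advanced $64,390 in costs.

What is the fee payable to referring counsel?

Fee base (net of costs): $1,344,960 − $64,390 = $1,280,570
First $65,500 at 41.5% = $27,182.50
Next $99,000 at 33.5% = $33,165.00
Next $132,000 at 29.5% = $38,940.00
Remaining $984,070 at 25.5% = $250,937.85
Fee: $27,182.50 + $33,165.00 + $38,940.00 + $250,937.85 = $350,225.35
Referral share: 25.5% of $350,225.35 = $89,307.46; lead counsel retains $350,225.35 − $89,307.46 = $260,917.89.

$89,307.46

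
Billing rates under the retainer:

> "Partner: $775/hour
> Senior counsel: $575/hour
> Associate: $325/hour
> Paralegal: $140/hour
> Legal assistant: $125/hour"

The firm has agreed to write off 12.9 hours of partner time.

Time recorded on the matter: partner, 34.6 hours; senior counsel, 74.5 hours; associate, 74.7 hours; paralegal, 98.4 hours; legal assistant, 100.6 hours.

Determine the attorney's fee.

Partner: 34.6 × $775 = $26,815.00
Senior counsel: 74.5 × $575 = $42,837.50
Associate: 74.7 × $325 = $24,277.50
Paralegal: 98.4 × $140 = $13,776.00
Legal assistant: 100.6 × $125 = $12,575.00
Subtotal: $120,281.00
Write-off: 12.9 × $775 = $9,997.50
Total: $120,281.00 − $9,997.50 = $110,283.50

$110,283.50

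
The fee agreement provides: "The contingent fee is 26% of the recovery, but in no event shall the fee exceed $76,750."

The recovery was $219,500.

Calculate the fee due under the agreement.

$57,070.00

26% of $219,500 = $57,070.00
That is under the $76,750 cap.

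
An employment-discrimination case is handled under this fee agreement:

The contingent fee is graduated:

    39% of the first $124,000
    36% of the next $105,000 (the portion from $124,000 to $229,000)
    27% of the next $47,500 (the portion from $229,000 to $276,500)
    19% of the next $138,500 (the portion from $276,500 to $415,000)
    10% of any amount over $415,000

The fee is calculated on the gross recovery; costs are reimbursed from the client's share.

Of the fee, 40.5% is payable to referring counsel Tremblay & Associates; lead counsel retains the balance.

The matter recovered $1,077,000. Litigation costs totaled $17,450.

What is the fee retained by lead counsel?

$113,942.50

Fee base is the gross recovery, $1,077,000; costs are reimbursed separately.
First $124,000 at 39% = $48,360.00
Next $105,000 at 36% = $37,800.00
Next $47,500 at 27% = $12,825.00
Next $138,500 at 19% = $26,315.00
Remaining $662,000 at 10% = $66,200.00
Fee: $48,360.00 + $37,800.00 + $12,825.00 + $26,315.00 + $66,200.00 = $191,500.00
Referral share: 40.5% of $191,500.00 = $77,557.50; lead counsel retains $191,500.00 − $77,557.50 = $113,942.50.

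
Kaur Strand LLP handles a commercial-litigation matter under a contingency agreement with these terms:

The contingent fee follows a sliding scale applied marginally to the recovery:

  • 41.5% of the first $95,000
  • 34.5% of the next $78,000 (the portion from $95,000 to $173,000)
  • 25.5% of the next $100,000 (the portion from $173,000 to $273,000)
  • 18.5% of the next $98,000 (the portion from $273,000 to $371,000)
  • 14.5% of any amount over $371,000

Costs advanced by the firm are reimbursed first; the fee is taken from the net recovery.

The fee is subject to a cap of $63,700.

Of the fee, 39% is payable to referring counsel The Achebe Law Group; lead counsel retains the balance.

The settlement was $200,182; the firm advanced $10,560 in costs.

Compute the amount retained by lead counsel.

$38,857.00

Fee base (net of costs): $200,182 − $10,560 = $189,622
First $95,000 at 41.5% = $39,425.00
Next $78,000 at 34.5% = $26,910.00
Remaining $16,622 at 25.5% = $4,238.61
Fee: $39,425.00 + $26,910.00 + $4,238.61 = $70,573.61
$70,573.61 exceeds the $63,700 cap, so the fee is capped at $63,700.00.
Referral share: 39% of $63,700.00 = $24,843.00; lead counsel retains $63,700.00 − $24,843.00 = $38,857.00.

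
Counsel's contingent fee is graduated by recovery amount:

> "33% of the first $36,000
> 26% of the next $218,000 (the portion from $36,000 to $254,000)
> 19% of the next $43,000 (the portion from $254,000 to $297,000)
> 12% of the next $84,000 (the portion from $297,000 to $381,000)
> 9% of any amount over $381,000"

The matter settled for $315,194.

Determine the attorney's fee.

$78,913.28

First $36,000 at 33% = $11,880.00
Next $218,000 at 26% = $56,680.00
Next $43,000 at 19% = $8,170.00
Remaining $18,194 at 12% = $2,183.28
Fee: $11,880.00 + $56,680.00 + $8,170.00 + $2,183.28 = $78,913.28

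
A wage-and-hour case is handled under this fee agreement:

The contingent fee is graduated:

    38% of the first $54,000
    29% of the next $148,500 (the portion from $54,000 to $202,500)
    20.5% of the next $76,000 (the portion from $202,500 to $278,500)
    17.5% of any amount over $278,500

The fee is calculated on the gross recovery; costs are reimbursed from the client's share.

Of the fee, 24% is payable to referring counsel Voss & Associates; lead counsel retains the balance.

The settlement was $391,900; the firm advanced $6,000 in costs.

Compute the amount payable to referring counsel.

Fee base is the gross recovery, $391,900; costs are reimbursed separately.
First $54,000 at 38% = $20,520.00
Next $148,500 at 29% = $43,065.00
Next $76,000 at 20.5% = $15,580.00
Remaining $113,400 at 17.5% = $19,845.00
Fee: $20,520.00 + $43,065.00 + $15,580.00 + $19,845.00 = $99,010.00
Referral share: 24% of $99,010.00 = $23,762.40; lead counsel retains $99,010.00 − $23,762.40 = $75,247.60.

$23,762.40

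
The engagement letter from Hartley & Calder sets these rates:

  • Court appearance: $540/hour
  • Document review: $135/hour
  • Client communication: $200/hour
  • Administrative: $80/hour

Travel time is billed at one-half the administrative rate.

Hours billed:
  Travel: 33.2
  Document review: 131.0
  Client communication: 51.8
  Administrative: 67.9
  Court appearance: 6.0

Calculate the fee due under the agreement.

$38,045.00

Court appearance: 6.0 × $540 = $3,240.00
Document review: 131.0 × $135 = $17,685.00
Client communication: 51.8 × $200 = $10,360.00
Administrative: 67.9 × $80 = $5,432.00
Subtotal: $3,240.00 + $17,685.00 + $10,360.00 + $5,432.00 = $36,717.00
Travel: 33.2 × ($80 ÷ 2) = 33.2 × $40.00 = $1,328.00
Total: $36,717.00 + $1,328.00 = $38,045.00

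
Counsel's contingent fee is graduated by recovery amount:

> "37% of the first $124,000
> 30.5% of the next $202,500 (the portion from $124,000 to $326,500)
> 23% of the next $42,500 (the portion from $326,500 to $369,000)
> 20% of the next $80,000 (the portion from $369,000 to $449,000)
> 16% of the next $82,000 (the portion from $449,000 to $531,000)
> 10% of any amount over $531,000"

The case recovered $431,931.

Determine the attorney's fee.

First $124,000 at 37% = $45,880.00
Next $202,500 at 30.5% = $61,762.50
Next $42,500 at 23% = $9,775.00
Remaining $62,931 at 20% = $12,586.20
Fee: $45,880.00 + $61,762.50 + $9,775.00 + $12,586.20 = $130,003.70

$130,003.70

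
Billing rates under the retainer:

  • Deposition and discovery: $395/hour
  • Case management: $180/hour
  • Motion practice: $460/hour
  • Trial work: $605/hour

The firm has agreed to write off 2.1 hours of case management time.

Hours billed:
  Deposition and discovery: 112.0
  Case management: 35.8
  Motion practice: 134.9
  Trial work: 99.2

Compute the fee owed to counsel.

$172,376.00

Deposition and discovery: 112.0 × $395 = $44,240.00
Case management: 35.8 × $180 = $6,444.00
Motion practice: 134.9 × $460 = $62,054.00
Trial work: 99.2 × $605 = $60,016.00
Subtotal: $172,754.00
Write-off: 2.1 × $180 = $378.00
Total: $172,754.00 − $378.00 = $172,376.00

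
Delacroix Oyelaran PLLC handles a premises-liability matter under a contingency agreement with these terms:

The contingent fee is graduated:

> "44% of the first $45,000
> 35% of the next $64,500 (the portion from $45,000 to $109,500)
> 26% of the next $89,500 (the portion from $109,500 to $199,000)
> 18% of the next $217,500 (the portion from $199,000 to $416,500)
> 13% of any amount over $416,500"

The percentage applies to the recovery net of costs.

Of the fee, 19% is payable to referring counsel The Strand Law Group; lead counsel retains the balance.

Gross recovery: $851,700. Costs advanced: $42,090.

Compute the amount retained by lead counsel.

$126,278.43

Fee base (net of costs): $851,700 − $42,090 = $809,610
First $45,000 at 44% = $19,800.00
Next $64,500 at 35% = $22,575.00
Next $89,500 at 26% = $23,270.00
Next $217,500 at 18% = $39,150.00
Remaining $393,110 at 13% = $51,104.30
Fee: $19,800.00 + $22,575.00 + $23,270.00 + $39,150.00 + $51,104.30 = $155,899.30
Referral share: 19% of $155,899.30 = $29,620.87; lead counsel retains $155,899.30 − $29,620.87 = $126,278.43.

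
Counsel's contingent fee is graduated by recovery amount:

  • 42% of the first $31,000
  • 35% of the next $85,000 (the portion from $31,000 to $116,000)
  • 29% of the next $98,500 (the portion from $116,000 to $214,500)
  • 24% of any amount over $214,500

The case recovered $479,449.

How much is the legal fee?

$134,922.76

First $31,000 at 42% = $13,020.00
Next $85,000 at 35% = $29,750.00
Next $98,500 at 29% = $28,565.00
Remaining $264,949 at 24% = $63,587.76
Fee: $13,020.00 + $29,750.00 + $28,565.00 + $63,587.76 = $134,922.76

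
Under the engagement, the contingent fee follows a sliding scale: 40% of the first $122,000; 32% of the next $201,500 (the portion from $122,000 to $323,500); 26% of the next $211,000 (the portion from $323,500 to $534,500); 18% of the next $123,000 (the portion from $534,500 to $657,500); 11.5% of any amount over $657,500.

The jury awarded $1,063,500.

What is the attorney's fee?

$236,970.00

First $122,000 at 40% = $48,800.00
Next $201,500 at 32% = $64,480.00
Next $211,000 at 26% = $54,860.00
Next $123,000 at 18% = $22,140.00
Remaining $406,000 at 11.5% = $46,690.00
Fee: $48,800.00 + $64,480.00 + $54,860.00 + $22,140.00 + $46,690.00 = $236,970.00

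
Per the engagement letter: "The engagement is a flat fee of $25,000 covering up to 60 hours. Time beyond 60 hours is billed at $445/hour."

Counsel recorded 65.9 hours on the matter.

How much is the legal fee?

Flat fee: $25,000.00
Excess hours: 65.9 − 60 = 5.9
Overrun: 5.9 × $445 = $2,625.50
Total: $25,000.00 + $2,625.50 = $27,625.50

$27,625.50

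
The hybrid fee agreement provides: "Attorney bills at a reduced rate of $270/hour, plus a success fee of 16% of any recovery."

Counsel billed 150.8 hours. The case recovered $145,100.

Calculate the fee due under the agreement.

Hourly: 150.8 × $270 = $40,716.00
Success fee: 16% of $145,100 = $23,216.00
Total: $40,716.00 + $23,216.00 = $63,932.00

$63,932.00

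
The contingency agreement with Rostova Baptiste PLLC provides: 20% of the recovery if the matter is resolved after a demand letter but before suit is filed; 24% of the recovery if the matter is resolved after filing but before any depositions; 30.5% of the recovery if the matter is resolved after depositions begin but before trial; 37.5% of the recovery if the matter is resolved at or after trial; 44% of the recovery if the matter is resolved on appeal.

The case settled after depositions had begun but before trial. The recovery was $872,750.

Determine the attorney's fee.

$266,188.75

The matter settled after depositions had begun but before trial, so the 30.5% rate applies.
$872,750 × 30.5% = $266,188.75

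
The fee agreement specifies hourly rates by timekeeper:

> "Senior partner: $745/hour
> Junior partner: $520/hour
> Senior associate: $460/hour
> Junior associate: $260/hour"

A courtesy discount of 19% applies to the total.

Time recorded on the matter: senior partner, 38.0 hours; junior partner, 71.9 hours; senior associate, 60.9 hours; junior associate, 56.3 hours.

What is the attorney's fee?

$87,763.50

Senior partner: 38.0 × $745 = $28,310.00
Junior partner: 71.9 × $520 = $37,388.00
Senior associate: 60.9 × $460 = $28,014.00
Junior associate: 56.3 × $260 = $14,638.00
Subtotal: $108,350.00
Less 19% discount: −$20,586.50
Total: $108,350.00 − $20,586.50 = $87,763.50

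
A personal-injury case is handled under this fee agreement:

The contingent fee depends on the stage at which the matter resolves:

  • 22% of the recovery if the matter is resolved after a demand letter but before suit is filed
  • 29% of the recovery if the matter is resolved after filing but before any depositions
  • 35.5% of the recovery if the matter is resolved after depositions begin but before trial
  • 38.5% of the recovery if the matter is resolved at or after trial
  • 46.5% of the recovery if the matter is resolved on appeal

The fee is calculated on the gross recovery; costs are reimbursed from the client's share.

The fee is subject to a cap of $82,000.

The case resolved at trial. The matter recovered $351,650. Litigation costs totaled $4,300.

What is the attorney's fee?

Fee base is the gross recovery, $351,650; costs are reimbursed separately.
The matter resolved at trial, so the 38.5% rate applies.
$351,650 × 38.5% = $135,385.25
$135,385.25 exceeds the $82,000 cap, so the fee is capped at $82,000.00.

$82,000.00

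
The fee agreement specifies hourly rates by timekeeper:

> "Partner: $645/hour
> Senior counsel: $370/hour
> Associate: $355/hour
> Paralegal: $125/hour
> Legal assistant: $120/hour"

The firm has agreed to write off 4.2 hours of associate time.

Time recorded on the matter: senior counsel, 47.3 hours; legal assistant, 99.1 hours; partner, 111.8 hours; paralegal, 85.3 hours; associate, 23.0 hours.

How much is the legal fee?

Partner: 111.8 × $645 = $72,111.00
Senior counsel: 47.3 × $370 = $17,501.00
Associate: 23.0 × $355 = $8,165.00
Paralegal: 85.3 × $125 = $10,662.50
Legal assistant: 99.1 × $120 = $11,892.00
Subtotal: $120,331.50
Write-off: 4.2 × $355 = $1,491.00
Total: $120,331.50 − $1,491.00 = $118,840.50

$118,840.50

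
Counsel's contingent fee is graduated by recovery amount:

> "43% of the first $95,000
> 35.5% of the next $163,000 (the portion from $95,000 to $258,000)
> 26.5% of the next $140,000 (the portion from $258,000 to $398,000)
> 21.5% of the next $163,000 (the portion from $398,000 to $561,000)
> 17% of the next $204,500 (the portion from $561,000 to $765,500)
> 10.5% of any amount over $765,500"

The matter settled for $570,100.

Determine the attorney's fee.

First $95,000 at 43% = $40,850.00
Next $163,000 at 35.5% = $57,865.00
Next $140,000 at 26.5% = $37,100.00
Next $163,000 at 21.5% = $35,045.00
Remaining $9,100 at 17% = $1,547.00
Fee: $40,850.00 + $57,865.00 + $37,100.00 + $35,045.00 + $1,547.00 = $172,407.00

$172,407.00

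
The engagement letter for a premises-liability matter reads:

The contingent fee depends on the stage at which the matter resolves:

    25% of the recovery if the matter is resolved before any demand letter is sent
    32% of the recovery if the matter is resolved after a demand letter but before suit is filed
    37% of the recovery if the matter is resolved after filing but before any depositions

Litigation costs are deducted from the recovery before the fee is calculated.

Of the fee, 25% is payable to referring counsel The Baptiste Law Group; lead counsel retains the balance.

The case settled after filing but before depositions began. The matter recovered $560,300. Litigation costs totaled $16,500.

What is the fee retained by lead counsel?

Fee base (net of costs): $560,300 − $16,500 = $543,800
The matter settled after filing but before depositions began, so the 37% rate applies.
$543,800 × 37% = $201,206.00
Referral share: 25% of $201,206.00 = $50,301.50; lead counsel retains $201,206.00 − $50,301.50 = $150,904.50.

$150,904.50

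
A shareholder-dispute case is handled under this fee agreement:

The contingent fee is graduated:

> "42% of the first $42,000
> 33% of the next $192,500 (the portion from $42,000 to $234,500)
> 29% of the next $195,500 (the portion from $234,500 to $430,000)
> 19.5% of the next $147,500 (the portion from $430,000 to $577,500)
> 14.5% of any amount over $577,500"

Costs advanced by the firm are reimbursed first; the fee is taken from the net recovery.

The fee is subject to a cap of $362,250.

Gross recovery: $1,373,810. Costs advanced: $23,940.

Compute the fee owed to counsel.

$278,616.15

Fee base (net of costs): $1,373,810 − $23,940 = $1,349,870
First $42,000 at 42% = $17,640.00
Next $192,500 at 33% = $63,525.00
Next $195,500 at 29% = $56,695.00
Next $147,500 at 19.5% = $28,762.50
Remaining $772,370 at 14.5% = $111,993.65
Fee: $17,640.00 + $63,525.00 + $56,695.00 + $28,762.50 + $111,993.65 = $278,616.15
$278,616.15 is under the $362,250 cap.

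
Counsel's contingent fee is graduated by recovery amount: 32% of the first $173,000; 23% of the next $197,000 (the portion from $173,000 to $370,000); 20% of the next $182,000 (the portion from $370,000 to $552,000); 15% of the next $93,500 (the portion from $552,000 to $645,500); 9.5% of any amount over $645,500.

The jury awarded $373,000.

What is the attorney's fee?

$101,270.00

First $173,000 at 32% = $55,360.00
Next $197,000 at 23% = $45,310.00
Remaining $3,000 at 20% = $600.00
Fee: $55,360.00 + $45,310.00 + $600.00 = $101,270.00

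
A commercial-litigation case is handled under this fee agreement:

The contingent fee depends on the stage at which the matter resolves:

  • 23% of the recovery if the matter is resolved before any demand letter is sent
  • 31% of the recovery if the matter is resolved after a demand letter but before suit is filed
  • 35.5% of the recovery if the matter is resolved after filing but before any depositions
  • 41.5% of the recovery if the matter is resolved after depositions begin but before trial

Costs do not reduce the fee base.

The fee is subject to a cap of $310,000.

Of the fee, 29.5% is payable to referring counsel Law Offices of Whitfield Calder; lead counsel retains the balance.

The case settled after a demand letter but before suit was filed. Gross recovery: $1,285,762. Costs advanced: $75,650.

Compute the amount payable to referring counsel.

$91,450.00

Fee base is the gross recovery, $1,285,762; costs are reimbursed separately.
The matter settled after a demand letter but before suit was filed, so the 31% rate applies.
$1,285,762 × 31% = $398,586.22
$398,586.22 exceeds the $310,000 cap, so the fee is capped at $310,000.00.
Referral share: 29.5% of $310,000.00 = $91,450.00; lead counsel retains $310,000.00 − $91,450.00 = $218,550.00.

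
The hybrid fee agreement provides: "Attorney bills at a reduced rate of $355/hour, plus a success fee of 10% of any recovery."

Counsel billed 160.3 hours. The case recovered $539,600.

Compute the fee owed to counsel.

$110,866.50

Hourly: 160.3 × $355 = $56,906.50
Success fee: 10% of $539,600 = $53,960.00
Total: $56,906.50 + $53,960.00 = $110,866.50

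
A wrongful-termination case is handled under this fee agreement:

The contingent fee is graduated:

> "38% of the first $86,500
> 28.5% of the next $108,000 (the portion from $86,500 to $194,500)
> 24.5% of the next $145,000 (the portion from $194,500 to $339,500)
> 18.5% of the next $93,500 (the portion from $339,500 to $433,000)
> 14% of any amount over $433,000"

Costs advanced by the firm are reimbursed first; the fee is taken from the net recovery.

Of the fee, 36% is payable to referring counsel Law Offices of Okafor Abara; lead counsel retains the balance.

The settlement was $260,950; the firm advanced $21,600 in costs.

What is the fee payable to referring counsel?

Fee base (net of costs): $260,950 − $21,600 = $239,350
First $86,500 at 38% = $32,870.00
Next $108,000 at 28.5% = $30,780.00
Remaining $44,850 at 24.5% = $10,988.25
Fee: $32,870.00 + $30,780.00 + $10,988.25 = $74,638.25
Referral share: 36% of $74,638.25 = $26,869.77; lead counsel retains $74,638.25 − $26,869.77 = $47,768.48.

$26,869.77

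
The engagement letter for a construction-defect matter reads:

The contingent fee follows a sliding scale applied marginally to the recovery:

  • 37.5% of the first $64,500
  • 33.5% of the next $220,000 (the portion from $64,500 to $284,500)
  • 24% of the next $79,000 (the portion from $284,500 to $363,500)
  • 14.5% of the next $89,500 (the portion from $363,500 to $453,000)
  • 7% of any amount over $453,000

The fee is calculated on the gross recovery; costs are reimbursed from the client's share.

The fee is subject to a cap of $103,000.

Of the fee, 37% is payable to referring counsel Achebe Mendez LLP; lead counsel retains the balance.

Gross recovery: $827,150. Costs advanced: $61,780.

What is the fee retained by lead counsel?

Fee base is the gross recovery, $827,150; costs are reimbursed separately.
First $64,500 at 37.5% = $24,187.50
Next $220,000 at 33.5% = $73,700.00
Next $79,000 at 24% = $18,960.00
Next $89,500 at 14.5% = $12,977.50
Remaining $374,150 at 7% = $26,190.50
Fee: $24,187.50 + $73,700.00 + $18,960.00 + $12,977.50 + $26,190.50 = $156,015.50
$156,015.50 exceeds the $103,000 cap, so the fee is capped at $103,000.00.
Referral share: 37% of $103,000.00 = $38,110.00; lead counsel retains $103,000.00 − $38,110.00 = $64,890.00.

$64,890.00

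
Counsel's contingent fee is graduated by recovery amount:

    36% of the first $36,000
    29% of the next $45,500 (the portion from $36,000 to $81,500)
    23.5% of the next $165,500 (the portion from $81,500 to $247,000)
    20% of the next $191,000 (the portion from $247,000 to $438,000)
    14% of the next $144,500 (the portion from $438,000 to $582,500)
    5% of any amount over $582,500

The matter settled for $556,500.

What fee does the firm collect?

First $36,000 at 36% = $12,960.00
Next $45,500 at 29% = $13,195.00
Next $165,500 at 23.5% = $38,892.50
Next $191,000 at 20% = $38,200.00
Remaining $118,500 at 14% = $16,590.00
Fee: $12,960.00 + $13,195.00 + $38,892.50 + $38,200.00 + $16,590.00 = $119,837.50

$119,837.50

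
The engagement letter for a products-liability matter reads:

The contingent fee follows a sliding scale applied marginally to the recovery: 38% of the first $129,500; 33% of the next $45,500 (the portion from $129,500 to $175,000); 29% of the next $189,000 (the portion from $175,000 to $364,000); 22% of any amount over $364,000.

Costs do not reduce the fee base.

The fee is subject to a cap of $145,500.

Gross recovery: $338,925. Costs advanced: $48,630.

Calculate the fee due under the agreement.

$111,763.25

Fee base is the gross recovery, $338,925; costs are reimbursed separately.
First $129,500 at 38% = $49,210.00
Next $45,500 at 33% = $15,015.00
Remaining $163,925 at 29% = $47,538.25
Fee: $49,210.00 + $15,015.00 + $47,538.25 = $111,763.25
$111,763.25 is under the $145,500 cap.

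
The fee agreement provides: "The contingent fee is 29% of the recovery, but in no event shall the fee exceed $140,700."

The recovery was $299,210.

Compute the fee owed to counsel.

29% of $299,210 = $86,770.90
That is under the $140,700 cap.

$86,770.90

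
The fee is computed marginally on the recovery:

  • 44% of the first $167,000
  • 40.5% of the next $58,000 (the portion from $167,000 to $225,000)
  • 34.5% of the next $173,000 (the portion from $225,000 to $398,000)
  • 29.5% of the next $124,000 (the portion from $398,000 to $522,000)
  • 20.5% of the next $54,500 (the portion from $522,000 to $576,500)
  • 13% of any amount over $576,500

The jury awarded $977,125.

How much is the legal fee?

$256,488.75

First $167,000 at 44% = $73,480.00
Next $58,000 at 40.5% = $23,490.00
Next $173,000 at 34.5% = $59,685.00
Next $124,000 at 29.5% = $36,580.00
Next $54,500 at 20.5% = $11,172.50
Remaining $400,625 at 13% = $52,081.25
Fee: $73,480.00 + $23,490.00 + $59,685.00 + $36,580.00 + $11,172.50 + $52,081.25 = $256,488.75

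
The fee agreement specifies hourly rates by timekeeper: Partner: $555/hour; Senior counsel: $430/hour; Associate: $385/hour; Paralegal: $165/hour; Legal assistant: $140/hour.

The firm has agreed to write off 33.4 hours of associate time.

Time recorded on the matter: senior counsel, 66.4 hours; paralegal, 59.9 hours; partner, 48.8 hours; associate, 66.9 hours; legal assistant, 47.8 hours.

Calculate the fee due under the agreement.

Partner: 48.8 × $555 = $27,084.00
Senior counsel: 66.4 × $430 = $28,552.00
Associate: 66.9 × $385 = $25,756.50
Paralegal: 59.9 × $165 = $9,883.50
Legal assistant: 47.8 × $140 = $6,692.00
Subtotal: $97,968.00
Write-off: 33.4 × $385 = $12,859.00
Total: $97,968.00 − $12,859.00 = $85,109.00

$85,109.00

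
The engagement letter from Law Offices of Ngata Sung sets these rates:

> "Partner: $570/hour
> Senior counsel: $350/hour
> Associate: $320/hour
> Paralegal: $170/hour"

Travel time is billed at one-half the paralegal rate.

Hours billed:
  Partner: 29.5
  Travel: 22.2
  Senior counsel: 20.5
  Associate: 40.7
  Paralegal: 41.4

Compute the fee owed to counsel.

Partner: 29.5 × $570 = $16,815.00
Senior counsel: 20.5 × $350 = $7,175.00
Associate: 40.7 × $320 = $13,024.00
Paralegal: 41.4 × $170 = $7,038.00
Subtotal: $16,815.00 + $7,175.00 + $13,024.00 + $7,038.00 = $44,052.00
Travel: 22.2 × ($170 ÷ 2) = 22.2 × $85.00 = $1,887.00
Total: $44,052.00 + $1,887.00 = $45,939.00

$45,939.00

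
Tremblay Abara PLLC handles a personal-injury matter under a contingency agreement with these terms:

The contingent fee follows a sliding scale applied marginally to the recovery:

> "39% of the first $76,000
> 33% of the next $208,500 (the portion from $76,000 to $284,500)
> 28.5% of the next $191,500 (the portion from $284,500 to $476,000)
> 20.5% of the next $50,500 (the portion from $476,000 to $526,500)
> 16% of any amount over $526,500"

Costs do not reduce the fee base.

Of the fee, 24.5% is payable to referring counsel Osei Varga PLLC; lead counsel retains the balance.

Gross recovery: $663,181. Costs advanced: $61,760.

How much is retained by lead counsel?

$139,859.19

Fee base is the gross recovery, $663,181; costs are reimbursed separately.
First $76,000 at 39% = $29,640.00
Next $208,500 at 33% = $68,805.00
Next $191,500 at 28.5% = $54,577.50
Next $50,500 at 20.5% = $10,352.50
Remaining $136,681 at 16% = $21,868.96
Fee: $29,640.00 + $68,805.00 + $54,577.50 + $10,352.50 + $21,868.96 = $185,243.96
Referral share: 24.5% of $185,243.96 = $45,384.77; lead counsel retains $185,243.96 − $45,384.77 = $139,859.19.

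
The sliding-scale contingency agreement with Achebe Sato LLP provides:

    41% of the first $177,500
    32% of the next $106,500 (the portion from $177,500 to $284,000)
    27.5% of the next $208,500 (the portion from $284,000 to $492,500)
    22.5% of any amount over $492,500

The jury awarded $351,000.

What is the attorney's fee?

First $177,500 at 41% = $72,775.00
Next $106,500 at 32% = $34,080.00
Remaining $67,000 at 27.5% = $18,425.00
Fee: $72,775.00 + $34,080.00 + $18,425.00 = $125,280.00

$125,280.00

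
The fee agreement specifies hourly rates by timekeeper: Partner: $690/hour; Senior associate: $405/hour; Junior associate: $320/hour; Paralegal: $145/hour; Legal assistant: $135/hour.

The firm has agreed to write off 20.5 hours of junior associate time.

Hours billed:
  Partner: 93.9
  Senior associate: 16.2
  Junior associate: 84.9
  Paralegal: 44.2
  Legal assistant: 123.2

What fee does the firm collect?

Partner: 93.9 × $690 = $64,791.00
Senior associate: 16.2 × $405 = $6,561.00
Junior associate: 84.9 × $320 = $27,168.00
Paralegal: 44.2 × $145 = $6,409.00
Legal assistant: 123.2 × $135 = $16,632.00
Subtotal: $121,561.00
Write-off: 20.5 × $320 = $6,560.00
Total: $121,561.00 − $6,560.00 = $115,001.00

$115,001.00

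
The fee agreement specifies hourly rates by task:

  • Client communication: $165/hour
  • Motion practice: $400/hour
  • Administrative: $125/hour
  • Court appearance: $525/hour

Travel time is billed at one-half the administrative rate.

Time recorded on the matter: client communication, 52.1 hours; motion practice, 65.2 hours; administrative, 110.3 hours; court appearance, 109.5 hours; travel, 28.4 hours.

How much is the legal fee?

Client communication: 52.1 × $165 = $8,596.50
Motion practice: 65.2 × $400 = $26,080.00
Administrative: 110.3 × $125 = $13,787.50
Court appearance: 109.5 × $525 = $57,487.50
Subtotal: $8,596.50 + $26,080.00 + $13,787.50 + $57,487.50 = $105,951.50
Travel: 28.4 × ($125 ÷ 2) = 28.4 × $62.50 = $1,775.00
Total: $105,951.50 + $1,775.00 = $107,726.50

$107,726.50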